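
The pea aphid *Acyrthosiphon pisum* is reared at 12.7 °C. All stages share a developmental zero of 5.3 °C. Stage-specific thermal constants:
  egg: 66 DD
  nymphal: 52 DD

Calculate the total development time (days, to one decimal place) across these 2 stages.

15.9 days

Daily accumulation at 12.7 °C = 12.7 − 5.3 = 7.4 DD/day.
Total K = 66 + 52 = 118 DD.
Total duration = 118 / 7.4 = 15.946 ≈ 15.9 days.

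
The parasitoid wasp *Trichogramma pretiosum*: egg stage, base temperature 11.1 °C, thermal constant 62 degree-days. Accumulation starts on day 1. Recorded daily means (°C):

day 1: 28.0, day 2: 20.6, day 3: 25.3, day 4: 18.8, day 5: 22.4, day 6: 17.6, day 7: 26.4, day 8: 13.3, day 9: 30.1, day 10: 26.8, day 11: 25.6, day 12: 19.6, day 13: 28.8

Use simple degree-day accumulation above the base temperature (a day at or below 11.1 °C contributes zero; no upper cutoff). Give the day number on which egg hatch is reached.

Daily DD above 11.1 °C: 16.9, 9.5, 14.2, 7.7, 11.3, 6.5, 15.3, 2.2, 19.0, 15.7, 14.5, 8.5, 17.7.
Cumulative: 16.9, 26.4, 40.6, 48.3, 59.6, 66.1, 81.4, 83.6, 102.6, 118.3, 132.8, 141.3, 159.0.
The total first reaches 62 DD on day 6.

day 6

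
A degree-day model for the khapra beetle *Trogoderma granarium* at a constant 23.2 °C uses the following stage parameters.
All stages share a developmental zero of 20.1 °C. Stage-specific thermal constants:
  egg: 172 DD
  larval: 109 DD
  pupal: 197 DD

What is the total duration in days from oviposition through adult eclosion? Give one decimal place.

154.2 days

Daily accumulation at 23.2 °C = 23.2 − 20.1 = 3.1 DD/day.
Total K = 172 + 109 + 197 = 478 DD.
Total duration = 478 / 3.1 = 154.194 ≈ 154.2 days.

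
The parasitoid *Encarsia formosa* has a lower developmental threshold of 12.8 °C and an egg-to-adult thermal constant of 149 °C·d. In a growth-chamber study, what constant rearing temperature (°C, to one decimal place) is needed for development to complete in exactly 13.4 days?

Required daily accumulation = 149 / 13.4 = 11.119 DD/day.
T = T_base + 11.119 = 12.8 + 11.119 = 23.919 ≈ 23.9 °C.

23.9 °C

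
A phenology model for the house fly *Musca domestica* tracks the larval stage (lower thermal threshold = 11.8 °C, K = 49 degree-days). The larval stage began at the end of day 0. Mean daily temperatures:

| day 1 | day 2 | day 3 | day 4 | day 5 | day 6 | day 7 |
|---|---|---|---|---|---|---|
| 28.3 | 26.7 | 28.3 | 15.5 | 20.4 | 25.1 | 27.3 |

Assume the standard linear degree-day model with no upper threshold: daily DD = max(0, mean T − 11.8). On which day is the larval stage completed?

day 4

Daily DD above 11.8 °C: 16.5, 14.9, 16.5, 3.7, 8.6, 13.3, 15.5.
Cumulative: 16.5, 31.4, 47.9, 51.6, 60.2, 73.5, 89.0.
The total first reaches 49 DD on day 4.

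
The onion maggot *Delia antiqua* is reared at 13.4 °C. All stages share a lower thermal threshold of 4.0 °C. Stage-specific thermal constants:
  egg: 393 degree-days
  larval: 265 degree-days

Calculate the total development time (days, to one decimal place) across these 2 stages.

Daily accumulation at 13.4 °C = 13.4 − 4.0 = 9.4 DD/day.
Total K = 393 + 265 = 658 DD.
Total duration = 658 / 9.4 = 70.000 ≈ 70.0 days.

70.0 days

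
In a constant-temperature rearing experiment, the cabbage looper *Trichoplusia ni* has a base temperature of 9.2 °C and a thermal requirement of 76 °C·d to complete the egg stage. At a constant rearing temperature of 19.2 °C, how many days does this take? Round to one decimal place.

7.6 days

Daily accumulation = 19.2 − 9.2 = 10.0 DD/day.
Duration = 76 / 10.0 = 7.600 ≈ 7.6 days.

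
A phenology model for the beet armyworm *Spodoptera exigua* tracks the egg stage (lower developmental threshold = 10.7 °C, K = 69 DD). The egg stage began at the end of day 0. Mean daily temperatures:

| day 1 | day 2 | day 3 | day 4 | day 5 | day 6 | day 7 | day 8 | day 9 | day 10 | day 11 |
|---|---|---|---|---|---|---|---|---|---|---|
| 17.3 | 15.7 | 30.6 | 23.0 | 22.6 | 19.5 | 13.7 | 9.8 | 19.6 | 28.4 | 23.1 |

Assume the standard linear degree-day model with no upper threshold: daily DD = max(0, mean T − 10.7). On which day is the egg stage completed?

day 9

Daily DD above 10.7 °C: 6.6, 5.0, 19.9, 12.3, 11.9, 8.8, 3.0, 0.0, 8.9, 17.7, 12.4.
Cumulative: 6.6, 11.6, 31.5, 43.8, 55.7, 64.5, 67.5, 67.5, 76.4, 94.1, 106.5.
The total first reaches 69 DD on day 9.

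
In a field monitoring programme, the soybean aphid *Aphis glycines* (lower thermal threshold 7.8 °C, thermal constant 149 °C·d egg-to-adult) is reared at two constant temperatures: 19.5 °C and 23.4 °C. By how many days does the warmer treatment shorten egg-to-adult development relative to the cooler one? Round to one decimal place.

At 19.5 °C: 149 / (19.5 − 7.8) = 149 / 11.7 = 12.735 d.
At 23.4 °C: 149 / (23.4 − 7.8) = 149 / 15.6 = 9.551 d.
Difference = |12.735 − 9.551| = 3.184 ≈ 3.2 days.

3.2 days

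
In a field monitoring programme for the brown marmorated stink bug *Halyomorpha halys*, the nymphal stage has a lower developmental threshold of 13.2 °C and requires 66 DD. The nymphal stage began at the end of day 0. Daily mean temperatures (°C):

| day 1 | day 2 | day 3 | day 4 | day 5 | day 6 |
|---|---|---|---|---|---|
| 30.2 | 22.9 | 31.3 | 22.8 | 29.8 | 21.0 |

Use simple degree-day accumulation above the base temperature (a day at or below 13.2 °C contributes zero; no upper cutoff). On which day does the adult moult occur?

day 5

Daily DD above 13.2 °C: 17.0, 9.7, 18.1, 9.6, 16.6, 7.8.
Cumulative: 17.0, 26.7, 44.8, 54.4, 71.0, 78.8.
The total first reaches 66 DD on day 5.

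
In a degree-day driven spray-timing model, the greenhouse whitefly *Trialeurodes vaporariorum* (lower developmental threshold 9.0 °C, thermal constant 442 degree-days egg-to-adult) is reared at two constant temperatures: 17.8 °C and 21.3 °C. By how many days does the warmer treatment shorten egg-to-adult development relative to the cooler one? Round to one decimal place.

At 17.8 °C: 442 / (17.8 − 9.0) = 442 / 8.8 = 50.227 d.
At 21.3 °C: 442 / (21.3 − 9.0) = 442 / 12.3 = 35.935 d.
Difference = |50.227 − 35.935| = 14.292 ≈ 14.3 days.

14.3 days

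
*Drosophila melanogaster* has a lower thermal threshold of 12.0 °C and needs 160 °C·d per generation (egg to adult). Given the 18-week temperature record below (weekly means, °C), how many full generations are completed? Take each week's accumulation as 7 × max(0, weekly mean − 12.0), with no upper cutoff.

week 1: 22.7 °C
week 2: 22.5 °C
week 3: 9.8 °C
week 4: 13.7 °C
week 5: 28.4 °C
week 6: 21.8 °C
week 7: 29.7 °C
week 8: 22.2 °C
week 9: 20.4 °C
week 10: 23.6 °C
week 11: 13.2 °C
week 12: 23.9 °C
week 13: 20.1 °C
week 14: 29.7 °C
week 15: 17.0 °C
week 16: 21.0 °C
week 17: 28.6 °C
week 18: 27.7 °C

Weekly DD (7 × max(0, T̄ − 12.0)): 74.9, 73.5, 0.0, 11.9, 114.8, 68.6, 123.9, 71.4, 58.8, 81.2, 8.4, 83.3, 56.7, 123.9, 35.0, 63.0, 116.2, 109.9.
Season total = 1275.4 DD.
Complete generations = ⌊1275.4 / 160⌋ = 7.

7 generations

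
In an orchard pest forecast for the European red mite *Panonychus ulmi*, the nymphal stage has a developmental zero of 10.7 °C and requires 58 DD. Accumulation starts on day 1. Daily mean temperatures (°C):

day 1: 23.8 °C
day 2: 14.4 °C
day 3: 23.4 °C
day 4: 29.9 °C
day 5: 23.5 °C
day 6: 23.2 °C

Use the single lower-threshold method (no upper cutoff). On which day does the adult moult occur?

Daily DD above 10.7 °C: 13.1, 3.7, 12.7, 19.2, 12.8, 12.5.
Cumulative: 13.1, 16.8, 29.5, 48.7, 61.5, 74.0.
The total first reaches 58 DD on day 5.

day 5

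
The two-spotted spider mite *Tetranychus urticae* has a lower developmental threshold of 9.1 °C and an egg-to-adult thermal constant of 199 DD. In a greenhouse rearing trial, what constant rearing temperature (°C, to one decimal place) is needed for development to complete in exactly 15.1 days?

Required daily accumulation = 199 / 15.1 = 13.179 DD/day.
T = T_base + 13.179 = 9.1 + 13.179 = 22.279 ≈ 22.3 °C.

22.3 °C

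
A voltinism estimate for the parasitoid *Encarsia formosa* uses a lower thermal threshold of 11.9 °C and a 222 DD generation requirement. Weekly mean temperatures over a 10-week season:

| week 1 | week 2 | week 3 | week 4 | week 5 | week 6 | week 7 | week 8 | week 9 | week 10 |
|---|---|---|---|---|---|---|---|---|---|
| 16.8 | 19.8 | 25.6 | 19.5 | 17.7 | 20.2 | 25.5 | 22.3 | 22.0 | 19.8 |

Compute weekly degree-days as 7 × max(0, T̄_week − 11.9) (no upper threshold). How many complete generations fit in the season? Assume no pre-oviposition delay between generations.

2 generations

Weekly DD (7 × max(0, T̄ − 11.9)): 34.3, 55.3, 95.9, 53.2, 40.6, 58.1, 95.2, 72.8, 70.7, 55.3.
Season total = 631.4 DD.
Complete generations = ⌊631.4 / 222⌋ = 2.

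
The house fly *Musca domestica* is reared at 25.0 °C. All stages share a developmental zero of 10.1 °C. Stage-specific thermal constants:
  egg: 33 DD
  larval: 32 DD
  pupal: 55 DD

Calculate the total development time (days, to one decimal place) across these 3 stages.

Daily accumulation at 25.0 °C = 25.0 − 10.1 = 14.9 DD/day.
Total K = 33 + 32 + 55 = 120 DD.
Total duration = 120 / 14.9 = 8.054 ≈ 8.1 days.

8.1 days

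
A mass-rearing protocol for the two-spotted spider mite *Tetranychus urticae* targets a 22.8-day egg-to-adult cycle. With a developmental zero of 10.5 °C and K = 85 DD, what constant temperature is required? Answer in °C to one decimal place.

Required daily accumulation = 85 / 22.8 = 3.728 DD/day.
T = T_base + 3.728 = 10.5 + 3.728 = 14.228 ≈ 14.2 °C.

14.2 °C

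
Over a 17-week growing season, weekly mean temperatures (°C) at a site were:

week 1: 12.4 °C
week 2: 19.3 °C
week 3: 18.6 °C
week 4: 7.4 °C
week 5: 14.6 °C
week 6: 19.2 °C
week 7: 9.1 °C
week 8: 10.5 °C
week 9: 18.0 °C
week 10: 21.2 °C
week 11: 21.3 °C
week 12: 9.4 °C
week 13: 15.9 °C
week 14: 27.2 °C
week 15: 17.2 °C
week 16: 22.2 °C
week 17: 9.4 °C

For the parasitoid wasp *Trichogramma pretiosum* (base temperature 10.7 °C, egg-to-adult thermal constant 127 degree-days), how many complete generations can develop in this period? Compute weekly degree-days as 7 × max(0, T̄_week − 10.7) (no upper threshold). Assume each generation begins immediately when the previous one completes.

5 generations

Weekly DD (7 × max(0, T̄ − 10.7)): 11.9, 60.2, 55.3, 0.0, 27.3, 59.5, 0.0, 0.0, 51.1, 73.5, 74.2, 0.0, 36.4, 115.5, 45.5, 80.5, 0.0.
Season total = 690.9 DD.
Complete generations = ⌊690.9 / 127⌋ = 5.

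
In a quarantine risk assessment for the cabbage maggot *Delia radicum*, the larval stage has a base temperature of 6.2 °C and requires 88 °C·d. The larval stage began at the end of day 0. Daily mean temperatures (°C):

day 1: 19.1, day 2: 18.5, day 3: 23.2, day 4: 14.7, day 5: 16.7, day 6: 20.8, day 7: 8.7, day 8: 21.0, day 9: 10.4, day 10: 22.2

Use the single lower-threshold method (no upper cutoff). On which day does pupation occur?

Daily DD above 6.2 °C: 12.9, 12.3, 17.0, 8.5, 10.5, 14.6, 2.5, 14.8, 4.2, 16.0.
Cumulative: 12.9, 25.2, 42.2, 50.7, 61.2, 75.8, 78.3, 93.1, 97.3, 113.3.
The total first reaches 88 DD on day 8.

day 8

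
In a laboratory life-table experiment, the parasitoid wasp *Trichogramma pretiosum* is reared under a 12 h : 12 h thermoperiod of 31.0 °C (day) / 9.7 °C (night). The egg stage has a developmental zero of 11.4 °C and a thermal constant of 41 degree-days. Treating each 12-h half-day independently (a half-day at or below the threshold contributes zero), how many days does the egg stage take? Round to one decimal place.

4.2 days

Day half: max(0, 31.0 − 11.4) × 0.5 = 19.6 × 0.5 = 9.80 DD.
Night half: max(0, 9.7 − 11.4) × 0.5 = 0.0 × 0.5 = 0.00 DD.
Per 24 h: 9.80 DD/day.
Duration = 41 / 9.80 = 4.184 ≈ 4.2 days.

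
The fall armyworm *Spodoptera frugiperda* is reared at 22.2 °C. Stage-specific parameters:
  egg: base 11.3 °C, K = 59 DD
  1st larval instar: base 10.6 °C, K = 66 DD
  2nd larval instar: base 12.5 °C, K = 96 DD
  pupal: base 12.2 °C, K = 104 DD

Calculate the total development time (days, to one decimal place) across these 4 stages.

egg: 59 / (22.2 − 11.3) = 59 / 10.9 = 5.413 d.
1st larval instar: 66 / (22.2 − 10.6) = 66 / 11.6 = 5.690 d.
2nd larval instar: 96 / (22.2 − 12.5) = 96 / 9.7 = 9.897 d.
pupal: 104 / (22.2 − 12.2) = 104 / 10.0 = 10.400 d.
Sum = 31.399 ≈ 31.4 days.

31.4 days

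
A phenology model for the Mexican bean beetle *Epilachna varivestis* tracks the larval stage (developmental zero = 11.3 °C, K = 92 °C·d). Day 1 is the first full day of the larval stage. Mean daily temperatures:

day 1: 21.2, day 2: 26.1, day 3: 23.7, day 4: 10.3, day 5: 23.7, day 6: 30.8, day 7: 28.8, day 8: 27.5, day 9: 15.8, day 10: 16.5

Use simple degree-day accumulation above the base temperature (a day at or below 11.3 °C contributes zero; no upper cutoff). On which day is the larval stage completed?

Daily DD above 11.3 °C: 9.9, 14.8, 12.4, 0.0, 12.4, 19.5, 17.5, 16.2, 4.5, 5.2.
Cumulative: 9.9, 24.7, 37.1, 37.1, 49.5, 69.0, 86.5, 102.7, 107.2, 112.4.
The total first reaches 92 DD on day 8.

day 8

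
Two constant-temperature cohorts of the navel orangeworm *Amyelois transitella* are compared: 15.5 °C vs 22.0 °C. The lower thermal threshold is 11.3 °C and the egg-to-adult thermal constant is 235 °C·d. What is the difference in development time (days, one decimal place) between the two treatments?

At 15.5 °C: 235 / (15.5 − 11.3) = 235 / 4.2 = 55.952 d.
At 22.0 °C: 235 / (22.0 − 11.3) = 235 / 10.7 = 21.963 d.
Difference = |55.952 − 21.963| = 33.990 ≈ 34.0 days.

34.0 days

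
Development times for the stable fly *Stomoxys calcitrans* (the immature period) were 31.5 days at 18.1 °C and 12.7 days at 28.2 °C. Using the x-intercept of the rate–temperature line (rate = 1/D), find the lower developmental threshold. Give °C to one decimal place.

11.3 °C

Equal thermal constants: D₁(T₁ − T_b) = D₂(T₂ − T_b).
31.5·(18.1 − T_b) = 12.7·(28.2 − T_b)
T_b = (31.5·18.1 − 12.7·28.2) / (31.5 − 12.7) = 212.01 / 18.8 = 11.277 °C ≈ 11.3 °C.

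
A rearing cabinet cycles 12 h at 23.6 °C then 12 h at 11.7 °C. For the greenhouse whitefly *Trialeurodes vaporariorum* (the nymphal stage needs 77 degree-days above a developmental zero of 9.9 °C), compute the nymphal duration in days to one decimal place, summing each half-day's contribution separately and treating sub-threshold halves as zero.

9.9 days

Day half: max(0, 23.6 − 9.9) × 0.5 = 13.7 × 0.5 = 6.85 DD.
Night half: max(0, 11.7 − 9.9) × 0.5 = 1.8 × 0.5 = 0.90 DD.
Per 24 h: 7.75 DD/day.
Duration = 77 / 7.75 = 9.935 ≈ 9.9 days.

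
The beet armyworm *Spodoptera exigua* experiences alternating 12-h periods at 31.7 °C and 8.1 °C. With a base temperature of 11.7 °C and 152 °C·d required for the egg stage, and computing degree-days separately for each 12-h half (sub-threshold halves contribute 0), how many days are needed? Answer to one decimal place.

15.2 days

Day half: max(0, 31.7 − 11.7) × 0.5 = 20.0 × 0.5 = 10.00 DD.
Night half: max(0, 8.1 − 11.7) × 0.5 = 0.0 × 0.5 = 0.00 DD.
Per 24 h: 10.00 DD/day.
Duration = 152 / 10.00 = 15.200 ≈ 15.2 days.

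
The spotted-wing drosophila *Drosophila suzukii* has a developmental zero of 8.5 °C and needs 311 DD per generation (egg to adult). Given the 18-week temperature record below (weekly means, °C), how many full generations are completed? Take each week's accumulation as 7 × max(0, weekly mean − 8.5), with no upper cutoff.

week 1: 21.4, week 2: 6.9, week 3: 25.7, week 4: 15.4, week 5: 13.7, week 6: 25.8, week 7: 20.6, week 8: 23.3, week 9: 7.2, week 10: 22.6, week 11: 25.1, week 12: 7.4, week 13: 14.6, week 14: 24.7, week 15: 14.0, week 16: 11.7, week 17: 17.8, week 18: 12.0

Weekly DD (7 × max(0, T̄ − 8.5)): 90.3, 0.0, 120.4, 48.3, 36.4, 121.1, 84.7, 103.6, 0.0, 98.7, 116.2, 0.0, 42.7, 113.4, 38.5, 22.4, 65.1, 24.5.
Season total = 1126.3 DD.
Complete generations = ⌊1126.3 / 311⌋ = 3.

3 generations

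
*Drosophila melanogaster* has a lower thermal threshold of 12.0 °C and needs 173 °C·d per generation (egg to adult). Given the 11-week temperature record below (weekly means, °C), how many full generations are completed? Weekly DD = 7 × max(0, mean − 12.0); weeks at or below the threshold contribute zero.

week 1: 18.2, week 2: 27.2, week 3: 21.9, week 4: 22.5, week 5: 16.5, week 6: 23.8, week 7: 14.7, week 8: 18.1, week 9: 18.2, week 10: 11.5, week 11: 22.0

3 generations

Weekly DD (7 × max(0, T̄ − 12.0)): 43.4, 106.4, 69.3, 73.5, 31.5, 82.6, 18.9, 42.7, 43.4, 0.0, 70.0.
Season total = 581.7 DD.
Complete generations = ⌊581.7 / 173⌋ = 3.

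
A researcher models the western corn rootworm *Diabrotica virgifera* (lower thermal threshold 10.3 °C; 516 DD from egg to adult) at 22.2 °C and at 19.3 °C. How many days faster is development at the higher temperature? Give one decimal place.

At 22.2 °C: 516 / (22.2 − 10.3) = 516 / 11.9 = 43.361 d.
At 19.3 °C: 516 / (19.3 − 10.3) = 516 / 9.0 = 57.333 d.
Difference = |43.361 − 57.333| = 13.972 ≈ 14.0 days.

14.0 days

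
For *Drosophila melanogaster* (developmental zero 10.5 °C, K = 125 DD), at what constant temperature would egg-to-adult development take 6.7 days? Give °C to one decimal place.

29.2 °C

Required daily accumulation = 125 / 6.7 = 18.657 DD/day.
T = T_base + 18.657 = 10.5 + 18.657 = 29.157 ≈ 29.2 °C.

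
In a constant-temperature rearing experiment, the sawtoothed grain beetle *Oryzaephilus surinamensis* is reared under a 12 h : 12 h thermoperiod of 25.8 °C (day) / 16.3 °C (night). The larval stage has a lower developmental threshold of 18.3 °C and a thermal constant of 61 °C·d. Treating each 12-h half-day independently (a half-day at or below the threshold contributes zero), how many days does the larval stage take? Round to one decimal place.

Day half: max(0, 25.8 − 18.3) × 0.5 = 7.5 × 0.5 = 3.75 DD.
Night half: max(0, 16.3 − 18.3) × 0.5 = 0.0 × 0.5 = 0.00 DD.
Per 24 h: 3.75 DD/day.
Duration = 61 / 3.75 = 16.267 ≈ 16.3 days.

16.3 days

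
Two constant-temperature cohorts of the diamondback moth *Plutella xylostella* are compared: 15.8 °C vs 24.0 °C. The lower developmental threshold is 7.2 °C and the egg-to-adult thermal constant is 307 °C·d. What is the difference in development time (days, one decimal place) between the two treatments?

At 15.8 °C: 307 / (15.8 − 7.2) = 307 / 8.6 = 35.698 d.
At 24.0 °C: 307 / (24.0 − 7.2) = 307 / 16.8 = 18.274 d.
Difference = |35.698 − 18.274| = 17.424 ≈ 17.4 days.

17.4 days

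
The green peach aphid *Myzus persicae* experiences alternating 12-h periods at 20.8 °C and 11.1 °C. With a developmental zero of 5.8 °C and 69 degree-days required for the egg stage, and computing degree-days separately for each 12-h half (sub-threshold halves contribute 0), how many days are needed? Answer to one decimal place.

6.8 days

Day half: max(0, 20.8 − 5.8) × 0.5 = 15.0 × 0.5 = 7.50 DD.
Night half: max(0, 11.1 − 5.8) × 0.5 = 5.3 × 0.5 = 2.65 DD.
Per 24 h: 10.15 DD/day.
Duration = 69 / 10.15 = 6.798 ≈ 6.8 days.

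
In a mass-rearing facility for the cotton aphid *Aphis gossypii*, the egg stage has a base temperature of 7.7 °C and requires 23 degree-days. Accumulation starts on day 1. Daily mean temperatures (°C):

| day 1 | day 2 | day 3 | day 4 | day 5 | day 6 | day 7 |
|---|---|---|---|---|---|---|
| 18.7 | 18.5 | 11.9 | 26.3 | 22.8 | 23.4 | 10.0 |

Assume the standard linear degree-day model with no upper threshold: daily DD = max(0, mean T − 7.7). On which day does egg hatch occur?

Daily DD above 7.7 °C: 11.0, 10.8, 4.2, 18.6, 15.1, 15.7, 2.3.
Cumulative: 11.0, 21.8, 26.0, 44.6, 59.7, 75.4, 77.7.
The total first reaches 23 DD on day 3.

day 3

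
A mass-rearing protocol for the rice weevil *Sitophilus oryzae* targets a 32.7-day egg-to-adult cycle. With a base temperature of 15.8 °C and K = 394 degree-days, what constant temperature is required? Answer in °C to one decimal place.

Required daily accumulation = 394 / 32.7 = 12.049 DD/day.
T = T_base + 12.049 = 15.8 + 12.049 = 27.849 ≈ 27.8 °C.

27.8 °C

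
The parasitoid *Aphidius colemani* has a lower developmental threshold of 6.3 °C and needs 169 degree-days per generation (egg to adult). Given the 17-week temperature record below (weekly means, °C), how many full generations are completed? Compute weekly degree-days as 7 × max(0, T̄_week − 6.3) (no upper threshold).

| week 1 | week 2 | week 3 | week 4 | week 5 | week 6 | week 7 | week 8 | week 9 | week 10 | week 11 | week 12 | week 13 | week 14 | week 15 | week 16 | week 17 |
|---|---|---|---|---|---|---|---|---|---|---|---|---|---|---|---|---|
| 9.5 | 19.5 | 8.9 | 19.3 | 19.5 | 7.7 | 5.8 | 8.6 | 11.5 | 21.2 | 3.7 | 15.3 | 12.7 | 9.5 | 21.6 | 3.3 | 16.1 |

Weekly DD (7 × max(0, T̄ − 6.3)): 22.4, 92.4, 18.2, 91.0, 92.4, 9.8, 0.0, 16.1, 36.4, 104.3, 0.0, 63.0, 44.8, 22.4, 107.1, 0.0, 68.6.
Season total = 788.9 DD.
Complete generations = ⌊788.9 / 169⌋ = 4.

4 generations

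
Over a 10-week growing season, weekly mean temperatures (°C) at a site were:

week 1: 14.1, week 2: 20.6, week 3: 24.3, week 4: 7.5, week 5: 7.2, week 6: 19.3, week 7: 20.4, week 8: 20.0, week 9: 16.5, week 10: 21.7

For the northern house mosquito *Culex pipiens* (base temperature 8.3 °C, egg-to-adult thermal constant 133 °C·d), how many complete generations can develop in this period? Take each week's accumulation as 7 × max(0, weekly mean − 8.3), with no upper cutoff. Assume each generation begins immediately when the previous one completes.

Weekly DD (7 × max(0, T̄ − 8.3)): 40.6, 86.1, 112.0, 0.0, 0.0, 77.0, 84.7, 81.9, 57.4, 93.8.
Season total = 633.5 DD.
Complete generations = ⌊633.5 / 133⌋ = 4.

4 generations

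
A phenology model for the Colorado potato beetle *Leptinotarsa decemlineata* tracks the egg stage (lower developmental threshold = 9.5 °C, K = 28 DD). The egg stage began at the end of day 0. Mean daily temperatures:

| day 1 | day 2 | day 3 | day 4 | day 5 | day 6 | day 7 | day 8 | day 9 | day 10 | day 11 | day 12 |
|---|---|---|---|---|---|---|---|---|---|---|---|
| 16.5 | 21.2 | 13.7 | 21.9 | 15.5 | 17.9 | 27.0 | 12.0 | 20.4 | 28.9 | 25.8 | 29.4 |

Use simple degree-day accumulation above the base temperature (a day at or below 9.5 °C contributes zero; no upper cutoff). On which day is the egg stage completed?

Daily DD above 9.5 °C: 7.0, 11.7, 4.2, 12.4, 6.0, 8.4, 17.5, 2.5, 10.9, 19.4, 16.3, 19.9.
Cumulative: 7.0, 18.7, 22.9, 35.3, 41.3, 49.7, 67.2, 69.7, 80.6, 100.0, 116.3, 136.2.
The total first reaches 28 DD on day 4.

day 4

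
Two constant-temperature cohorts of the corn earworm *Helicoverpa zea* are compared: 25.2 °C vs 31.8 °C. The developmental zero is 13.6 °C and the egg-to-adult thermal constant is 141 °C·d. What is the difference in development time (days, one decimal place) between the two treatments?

4.4 days

At 25.2 °C: 141 / (25.2 − 13.6) = 141 / 11.6 = 12.155 d.
At 31.8 °C: 141 / (31.8 − 13.6) = 141 / 18.2 = 7.747 d.
Difference = |12.155 − 7.747| = 4.408 ≈ 4.4 days.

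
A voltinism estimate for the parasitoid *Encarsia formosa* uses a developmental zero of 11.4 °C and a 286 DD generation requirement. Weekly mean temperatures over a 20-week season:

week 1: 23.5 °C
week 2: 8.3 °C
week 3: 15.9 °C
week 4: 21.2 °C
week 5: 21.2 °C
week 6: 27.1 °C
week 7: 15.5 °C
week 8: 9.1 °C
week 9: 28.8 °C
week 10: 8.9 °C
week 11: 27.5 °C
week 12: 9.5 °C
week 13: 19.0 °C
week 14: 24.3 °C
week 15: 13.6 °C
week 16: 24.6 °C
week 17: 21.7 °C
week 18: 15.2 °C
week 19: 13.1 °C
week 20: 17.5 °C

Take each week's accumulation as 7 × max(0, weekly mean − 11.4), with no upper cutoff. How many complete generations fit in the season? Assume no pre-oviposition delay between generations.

Weekly DD (7 × max(0, T̄ − 11.4)): 84.7, 0.0, 31.5, 68.6, 68.6, 109.9, 28.7, 0.0, 121.8, 0.0, 112.7, 0.0, 53.2, 90.3, 15.4, 92.4, 72.1, 26.6, 11.9, 42.7.
Season total = 1031.1 DD.
Complete generations = ⌊1031.1 / 286⌋ = 3.

3 generations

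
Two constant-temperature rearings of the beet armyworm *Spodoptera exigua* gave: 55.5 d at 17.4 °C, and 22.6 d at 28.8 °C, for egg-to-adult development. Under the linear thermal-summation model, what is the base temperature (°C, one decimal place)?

Linear rate model ⇒ the product D·(T − T_b) is constant across temperatures.
55.5·(17.4 − T_b) = 22.6·(28.8 − T_b)
T_b = (55.5·17.4 − 22.6·28.8) / (55.5 − 22.6) = 314.82 / 32.9 = 9.569 °C ≈ 9.6 °C.

9.6 °C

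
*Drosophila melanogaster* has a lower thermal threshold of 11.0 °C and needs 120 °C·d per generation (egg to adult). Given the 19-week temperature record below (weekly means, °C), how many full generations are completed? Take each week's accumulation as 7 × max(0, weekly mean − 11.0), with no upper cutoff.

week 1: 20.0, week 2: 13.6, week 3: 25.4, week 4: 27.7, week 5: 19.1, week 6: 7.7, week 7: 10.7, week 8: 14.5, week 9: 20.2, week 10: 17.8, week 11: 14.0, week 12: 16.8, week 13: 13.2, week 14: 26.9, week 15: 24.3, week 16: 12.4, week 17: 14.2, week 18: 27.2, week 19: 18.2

Weekly DD (7 × max(0, T̄ − 11.0)): 63.0, 18.2, 100.8, 116.9, 56.7, 0.0, 0.0, 24.5, 64.4, 47.6, 21.0, 40.6, 15.4, 111.3, 93.1, 9.8, 22.4, 113.4, 50.4.
Season total = 969.5 DD.
Complete generations = ⌊969.5 / 120⌋ = 8.

8 generations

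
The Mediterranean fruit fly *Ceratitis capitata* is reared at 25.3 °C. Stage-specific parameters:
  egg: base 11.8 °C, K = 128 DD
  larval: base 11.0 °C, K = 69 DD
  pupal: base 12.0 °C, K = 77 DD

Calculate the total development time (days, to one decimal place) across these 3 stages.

20.1 days

egg: 128 / (25.3 − 11.8) = 128 / 13.5 = 9.481 d.
larval: 69 / (25.3 − 11.0) = 69 / 14.3 = 4.825 d.
pupal: 77 / (25.3 − 12.0) = 77 / 13.3 = 5.789 d.
Sum = 20.096 ≈ 20.1 days.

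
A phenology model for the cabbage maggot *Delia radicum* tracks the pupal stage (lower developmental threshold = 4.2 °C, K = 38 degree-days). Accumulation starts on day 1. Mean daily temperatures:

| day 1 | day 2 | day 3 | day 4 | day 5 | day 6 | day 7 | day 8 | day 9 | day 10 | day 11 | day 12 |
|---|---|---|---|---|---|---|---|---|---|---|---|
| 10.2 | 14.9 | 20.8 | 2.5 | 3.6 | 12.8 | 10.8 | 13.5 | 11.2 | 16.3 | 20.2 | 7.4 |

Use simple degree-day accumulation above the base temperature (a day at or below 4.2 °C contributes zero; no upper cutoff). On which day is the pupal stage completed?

day 6

Daily DD above 4.2 °C: 6.0, 10.7, 16.6, 0.0, 0.0, 8.6, 6.6, 9.3, 7.0, 12.1, 16.0, 3.2.
Cumulative: 6.0, 16.7, 33.3, 33.3, 33.3, 41.9, 48.5, 57.8, 64.8, 76.9, 92.9, 96.1.
The total first reaches 38 DD on day 6.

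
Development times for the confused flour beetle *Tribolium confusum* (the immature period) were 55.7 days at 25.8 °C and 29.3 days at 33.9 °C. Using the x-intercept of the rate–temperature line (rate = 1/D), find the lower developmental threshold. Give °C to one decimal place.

Under the model K = D·(T − T_b), so D₁·(T₁ − T_b) = D₂·(T₂ − T_b).
55.7·(25.8 − T_b) = 29.3·(33.9 − T_b)
T_b = (55.7·25.8 − 29.3·33.9) / (55.7 − 29.3) = 443.79 / 26.4 = 16.810 °C ≈ 16.8 °C.

16.8 °C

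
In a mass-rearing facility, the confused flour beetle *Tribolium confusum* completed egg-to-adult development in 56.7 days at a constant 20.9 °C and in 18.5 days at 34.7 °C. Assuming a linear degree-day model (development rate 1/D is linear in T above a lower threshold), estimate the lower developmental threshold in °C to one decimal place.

14.2 °C

Under the model K = D·(T − T_b), so D₁·(T₁ − T_b) = D₂·(T₂ − T_b).
56.7·(20.9 − T_b) = 18.5·(34.7 − T_b)
T_b = (56.7·20.9 − 18.5·34.7) / (56.7 − 18.5) = 543.08 / 38.2 = 14.217 °C ≈ 14.2 °C.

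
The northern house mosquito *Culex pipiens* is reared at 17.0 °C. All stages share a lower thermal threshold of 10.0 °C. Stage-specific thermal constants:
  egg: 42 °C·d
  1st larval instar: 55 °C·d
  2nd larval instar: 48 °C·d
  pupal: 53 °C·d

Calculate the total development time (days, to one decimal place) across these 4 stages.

Daily accumulation at 17.0 °C = 17.0 − 10.0 = 7.0 DD/day.
Total K = 42 + 55 + 48 + 53 = 198 DD.
Total duration = 198 / 7.0 = 28.286 ≈ 28.3 days.

28.3 days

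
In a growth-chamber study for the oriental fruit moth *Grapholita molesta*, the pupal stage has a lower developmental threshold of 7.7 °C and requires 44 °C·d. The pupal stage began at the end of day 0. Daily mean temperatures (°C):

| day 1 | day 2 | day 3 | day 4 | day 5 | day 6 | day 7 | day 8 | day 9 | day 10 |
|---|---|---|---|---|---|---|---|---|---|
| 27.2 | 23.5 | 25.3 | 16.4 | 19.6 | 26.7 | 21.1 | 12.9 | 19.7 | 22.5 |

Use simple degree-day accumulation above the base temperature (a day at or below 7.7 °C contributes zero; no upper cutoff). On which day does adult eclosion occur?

day 3

Daily DD above 7.7 °C: 19.5, 15.8, 17.6, 8.7, 11.9, 19.0, 13.4, 5.2, 12.0, 14.8.
Cumulative: 19.5, 35.3, 52.9, 61.6, 73.5, 92.5, 105.9, 111.1, 123.1, 137.9.
The total first reaches 44 DD on day 3.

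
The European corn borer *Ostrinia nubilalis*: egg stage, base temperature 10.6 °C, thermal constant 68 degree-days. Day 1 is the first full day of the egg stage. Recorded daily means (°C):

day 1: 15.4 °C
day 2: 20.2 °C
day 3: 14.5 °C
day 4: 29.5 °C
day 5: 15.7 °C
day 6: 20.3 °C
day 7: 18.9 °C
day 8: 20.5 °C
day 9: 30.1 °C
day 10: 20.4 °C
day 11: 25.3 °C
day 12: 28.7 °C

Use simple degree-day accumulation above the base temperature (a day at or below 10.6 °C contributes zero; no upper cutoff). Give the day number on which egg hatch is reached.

Daily DD above 10.6 °C: 4.8, 9.6, 3.9, 18.9, 5.1, 9.7, 8.3, 9.9, 19.5, 9.8, 14.7, 18.1.
Cumulative: 4.8, 14.4, 18.3, 37.2, 42.3, 52.0, 60.3, 70.2, 89.7, 99.5, 114.2, 132.3.
The total first reaches 68 DD on day 8.

day 8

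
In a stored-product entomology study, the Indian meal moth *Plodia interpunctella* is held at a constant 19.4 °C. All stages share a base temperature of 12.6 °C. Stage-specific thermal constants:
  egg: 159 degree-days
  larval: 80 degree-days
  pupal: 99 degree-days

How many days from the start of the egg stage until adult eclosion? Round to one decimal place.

49.7 days

Daily accumulation at 19.4 °C = 19.4 − 12.6 = 6.8 DD/day.
Total K = 159 + 80 + 99 = 338 DD.
Total duration = 338 / 6.8 = 49.706 ≈ 49.7 days.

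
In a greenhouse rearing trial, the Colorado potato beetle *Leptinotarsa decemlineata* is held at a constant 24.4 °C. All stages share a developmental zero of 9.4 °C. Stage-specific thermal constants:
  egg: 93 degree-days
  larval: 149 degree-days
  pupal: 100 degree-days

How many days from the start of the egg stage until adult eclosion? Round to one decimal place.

22.8 days

Daily accumulation at 24.4 °C = 24.4 − 9.4 = 15.0 DD/day.
Total K = 93 + 149 + 100 = 342 DD.
Total duration = 342 / 15.0 = 22.800 ≈ 22.8 days.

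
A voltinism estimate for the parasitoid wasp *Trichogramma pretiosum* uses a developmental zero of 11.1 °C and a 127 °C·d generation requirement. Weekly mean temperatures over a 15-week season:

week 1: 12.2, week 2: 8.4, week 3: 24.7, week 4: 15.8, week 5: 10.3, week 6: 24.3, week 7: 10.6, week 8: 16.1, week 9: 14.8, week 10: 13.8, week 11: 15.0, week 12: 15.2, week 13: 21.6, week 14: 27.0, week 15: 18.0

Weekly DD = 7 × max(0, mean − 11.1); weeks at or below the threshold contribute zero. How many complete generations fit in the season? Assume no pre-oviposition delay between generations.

4 generations

Weekly DD (7 × max(0, T̄ − 11.1)): 7.7, 0.0, 95.2, 32.9, 0.0, 92.4, 0.0, 35.0, 25.9, 18.9, 27.3, 28.7, 73.5, 111.3, 48.3.
Season total = 597.1 DD.
Complete generations = ⌊597.1 / 127⌋ = 4.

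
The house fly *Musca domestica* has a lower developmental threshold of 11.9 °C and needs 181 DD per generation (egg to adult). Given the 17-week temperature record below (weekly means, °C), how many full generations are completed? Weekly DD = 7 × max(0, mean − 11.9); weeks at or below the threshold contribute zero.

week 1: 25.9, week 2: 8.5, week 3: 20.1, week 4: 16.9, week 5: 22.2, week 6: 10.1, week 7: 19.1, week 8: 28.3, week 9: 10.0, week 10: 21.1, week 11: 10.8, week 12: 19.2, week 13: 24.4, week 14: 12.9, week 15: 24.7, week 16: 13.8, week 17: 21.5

4 generations

Weekly DD (7 × max(0, T̄ − 11.9)): 98.0, 0.0, 57.4, 35.0, 72.1, 0.0, 50.4, 114.8, 0.0, 64.4, 0.0, 51.1, 87.5, 7.0, 89.6, 13.3, 67.2.
Season total = 807.8 DD.
Complete generations = ⌊807.8 / 181⌋ = 4.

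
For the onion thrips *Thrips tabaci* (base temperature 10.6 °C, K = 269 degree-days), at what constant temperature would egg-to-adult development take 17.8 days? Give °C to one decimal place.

Required daily accumulation = 269 / 17.8 = 15.112 DD/day.
T = T_base + 15.112 = 10.6 + 15.112 = 25.712 ≈ 25.7 °C.

25.7 °C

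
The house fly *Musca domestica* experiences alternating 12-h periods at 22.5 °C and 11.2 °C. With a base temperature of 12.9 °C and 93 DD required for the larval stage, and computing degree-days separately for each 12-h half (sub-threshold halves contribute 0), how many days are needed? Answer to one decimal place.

Day half: max(0, 22.5 − 12.9) × 0.5 = 9.6 × 0.5 = 4.80 DD.
Night half: max(0, 11.2 − 12.9) × 0.5 = 0.0 × 0.5 = 0.00 DD.
Per 24 h: 4.80 DD/day.
Duration = 93 / 4.80 = 19.375 ≈ 19.4 days.

19.4 days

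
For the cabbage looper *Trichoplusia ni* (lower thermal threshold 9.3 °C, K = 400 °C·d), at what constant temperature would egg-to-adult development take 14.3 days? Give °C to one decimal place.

37.3 °C

Required daily accumulation = 400 / 14.3 = 27.972 DD/day.
T = T_base + 27.972 = 9.3 + 27.972 = 37.272 ≈ 37.3 °C.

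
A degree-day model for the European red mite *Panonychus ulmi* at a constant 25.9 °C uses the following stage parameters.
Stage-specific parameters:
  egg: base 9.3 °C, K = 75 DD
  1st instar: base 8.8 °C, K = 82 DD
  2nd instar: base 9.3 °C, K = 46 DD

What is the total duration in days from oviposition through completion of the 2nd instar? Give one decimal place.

12.1 days

egg: 75 / (25.9 − 9.3) = 75 / 16.6 = 4.518 d.
1st instar: 82 / (25.9 − 8.8) = 82 / 17.1 = 4.795 d.
2nd instar: 46 / (25.9 − 9.3) = 46 / 16.6 = 2.771 d.
Sum = 12.084 ≈ 12.1 days.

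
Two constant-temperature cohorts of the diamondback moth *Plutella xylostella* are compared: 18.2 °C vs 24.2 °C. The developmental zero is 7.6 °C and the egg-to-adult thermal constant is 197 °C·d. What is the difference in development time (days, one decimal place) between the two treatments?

6.7 days

At 18.2 °C: 197 / (18.2 − 7.6) = 197 / 10.6 = 18.585 d.
At 24.2 °C: 197 / (24.2 − 7.6) = 197 / 16.6 = 11.867 d.
Difference = |18.585 − 11.867| = 6.717 ≈ 6.7 days.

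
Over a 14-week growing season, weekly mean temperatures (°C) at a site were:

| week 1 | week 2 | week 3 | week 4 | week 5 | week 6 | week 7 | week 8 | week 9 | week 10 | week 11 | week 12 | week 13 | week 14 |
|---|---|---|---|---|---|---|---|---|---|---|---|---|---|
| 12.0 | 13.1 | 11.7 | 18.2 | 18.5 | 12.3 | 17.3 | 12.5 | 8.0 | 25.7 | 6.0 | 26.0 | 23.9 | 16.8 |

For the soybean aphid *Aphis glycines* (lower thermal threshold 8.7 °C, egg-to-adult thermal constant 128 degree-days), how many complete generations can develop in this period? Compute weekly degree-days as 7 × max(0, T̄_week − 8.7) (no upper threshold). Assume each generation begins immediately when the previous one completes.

Weekly DD (7 × max(0, T̄ − 8.7)): 23.1, 30.8, 21.0, 66.5, 68.6, 25.2, 60.2, 26.6, 0.0, 119.0, 0.0, 121.1, 106.4, 56.7.
Season total = 725.2 DD.
Complete generations = ⌊725.2 / 128⌋ = 5.

5 generations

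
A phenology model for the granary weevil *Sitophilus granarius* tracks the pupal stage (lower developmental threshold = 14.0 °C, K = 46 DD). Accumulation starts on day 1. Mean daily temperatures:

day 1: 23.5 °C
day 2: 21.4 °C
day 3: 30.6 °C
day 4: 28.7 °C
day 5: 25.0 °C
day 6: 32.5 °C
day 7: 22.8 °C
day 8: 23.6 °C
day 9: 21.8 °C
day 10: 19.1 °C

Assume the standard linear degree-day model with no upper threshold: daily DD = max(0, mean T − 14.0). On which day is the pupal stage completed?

Daily DD above 14.0 °C: 9.5, 7.4, 16.6, 14.7, 11.0, 18.5, 8.8, 9.6, 7.8, 5.1.
Cumulative: 9.5, 16.9, 33.5, 48.2, 59.2, 77.7, 86.5, 96.1, 103.9, 109.0.
The total first reaches 46 DD on day 4.

day 4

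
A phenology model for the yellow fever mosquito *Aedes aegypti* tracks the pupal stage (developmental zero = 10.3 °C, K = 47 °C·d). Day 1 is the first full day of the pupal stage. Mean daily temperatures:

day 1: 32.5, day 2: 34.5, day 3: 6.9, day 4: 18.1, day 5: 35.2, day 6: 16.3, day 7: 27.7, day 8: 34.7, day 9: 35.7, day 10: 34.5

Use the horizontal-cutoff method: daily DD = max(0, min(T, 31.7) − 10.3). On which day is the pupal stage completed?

Daily DD above 10.3 °C (capped at 21.4): 21.4, 21.4, 0.0, 7.8, 21.4, 6.0, 17.4, 21.4, 21.4, 21.4.
Cumulative: 21.4, 42.8, 42.8, 50.6, 72.0, 78.0, 95.4, 116.8, 138.2, 159.6.
The total first reaches 47 DD on day 4.

day 4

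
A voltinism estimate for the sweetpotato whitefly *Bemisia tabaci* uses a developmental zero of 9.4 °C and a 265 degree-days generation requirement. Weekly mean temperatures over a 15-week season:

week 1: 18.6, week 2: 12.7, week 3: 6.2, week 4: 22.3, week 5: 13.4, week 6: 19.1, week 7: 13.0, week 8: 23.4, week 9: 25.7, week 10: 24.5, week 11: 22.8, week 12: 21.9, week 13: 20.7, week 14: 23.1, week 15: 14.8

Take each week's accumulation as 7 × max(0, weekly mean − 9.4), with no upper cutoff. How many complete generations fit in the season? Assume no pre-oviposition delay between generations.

Weekly DD (7 × max(0, T̄ − 9.4)): 64.4, 23.1, 0.0, 90.3, 28.0, 67.9, 25.2, 98.0, 114.1, 105.7, 93.8, 87.5, 79.1, 95.9, 37.8.
Season total = 1010.8 DD.
Complete generations = ⌊1010.8 / 265⌋ = 3.

3 generations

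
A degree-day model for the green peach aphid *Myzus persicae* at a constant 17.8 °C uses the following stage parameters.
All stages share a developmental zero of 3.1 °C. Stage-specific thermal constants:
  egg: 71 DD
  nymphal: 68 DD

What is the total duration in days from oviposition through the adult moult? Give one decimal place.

9.5 days

Daily accumulation at 17.8 °C = 17.8 − 3.1 = 14.7 DD/day.
Total K = 71 + 68 = 139 DD.
Total duration = 139 / 14.7 = 9.456 ≈ 9.5 days.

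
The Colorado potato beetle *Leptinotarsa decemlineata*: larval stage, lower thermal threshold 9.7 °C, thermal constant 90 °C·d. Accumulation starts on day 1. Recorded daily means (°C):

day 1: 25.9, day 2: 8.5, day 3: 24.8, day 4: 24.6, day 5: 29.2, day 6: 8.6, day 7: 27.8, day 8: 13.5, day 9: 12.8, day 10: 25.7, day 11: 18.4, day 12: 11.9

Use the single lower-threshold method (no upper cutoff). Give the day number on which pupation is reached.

Daily DD above 9.7 °C: 16.2, 0.0, 15.1, 14.9, 19.5, 0.0, 18.1, 3.8, 3.1, 16.0, 8.7, 2.2.
Cumulative: 16.2, 16.2, 31.3, 46.2, 65.7, 65.7, 83.8, 87.6, 90.7, 106.7, 115.4, 117.6.
The total first reaches 90 DD on day 9.

day 9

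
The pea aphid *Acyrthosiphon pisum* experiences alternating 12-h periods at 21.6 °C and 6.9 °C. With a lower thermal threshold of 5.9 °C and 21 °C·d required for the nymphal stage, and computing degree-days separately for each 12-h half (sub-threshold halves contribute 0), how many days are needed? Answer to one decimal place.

2.5 days

Day half: max(0, 21.6 − 5.9) × 0.5 = 15.7 × 0.5 = 7.85 DD.
Night half: max(0, 6.9 − 5.9) × 0.5 = 1.0 × 0.5 = 0.50 DD.
Per 24 h: 8.35 DD/day.
Duration = 21 / 8.35 = 2.515 ≈ 2.5 days.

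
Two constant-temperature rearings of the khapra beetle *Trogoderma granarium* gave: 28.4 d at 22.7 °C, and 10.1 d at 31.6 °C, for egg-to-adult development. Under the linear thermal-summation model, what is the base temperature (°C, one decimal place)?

17.8 °C

Equal thermal constants: D₁(T₁ − T_b) = D₂(T₂ − T_b).
28.4·(22.7 − T_b) = 10.1·(31.6 − T_b)
T_b = (28.4·22.7 − 10.1·31.6) / (28.4 − 10.1) = 325.52 / 18.3 = 17.788 °C ≈ 17.8 °C.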